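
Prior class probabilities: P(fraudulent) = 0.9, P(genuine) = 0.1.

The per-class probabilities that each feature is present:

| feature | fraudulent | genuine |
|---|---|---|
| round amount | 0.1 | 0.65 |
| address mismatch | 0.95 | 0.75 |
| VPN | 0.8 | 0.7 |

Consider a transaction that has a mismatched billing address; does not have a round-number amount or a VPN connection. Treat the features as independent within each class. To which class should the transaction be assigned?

fraudulent

fraudulent: 0.9 × (1−0.1) × 0.95 × (1−0.8) = 0.1539
genuine: 0.1 × (1−0.65) × 0.75 × (1−0.7) = 0.007875
Highest score → fraudulent.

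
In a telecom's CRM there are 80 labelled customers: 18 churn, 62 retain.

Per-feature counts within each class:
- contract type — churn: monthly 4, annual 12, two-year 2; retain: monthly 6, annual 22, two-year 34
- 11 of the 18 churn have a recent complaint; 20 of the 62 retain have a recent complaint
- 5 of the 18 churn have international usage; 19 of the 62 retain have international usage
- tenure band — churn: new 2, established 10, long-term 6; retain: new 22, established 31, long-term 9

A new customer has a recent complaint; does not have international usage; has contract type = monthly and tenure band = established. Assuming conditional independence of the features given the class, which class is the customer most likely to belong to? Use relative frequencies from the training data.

churn

churn: (18/80) × (4/18) × (11/18) × (13/18) × (10/18) ≈ 0.0122599
retain: (62/80) × (6/62) × (20/62) × (43/62) × (31/62) ≈ 0.0083897
Highest score → churn.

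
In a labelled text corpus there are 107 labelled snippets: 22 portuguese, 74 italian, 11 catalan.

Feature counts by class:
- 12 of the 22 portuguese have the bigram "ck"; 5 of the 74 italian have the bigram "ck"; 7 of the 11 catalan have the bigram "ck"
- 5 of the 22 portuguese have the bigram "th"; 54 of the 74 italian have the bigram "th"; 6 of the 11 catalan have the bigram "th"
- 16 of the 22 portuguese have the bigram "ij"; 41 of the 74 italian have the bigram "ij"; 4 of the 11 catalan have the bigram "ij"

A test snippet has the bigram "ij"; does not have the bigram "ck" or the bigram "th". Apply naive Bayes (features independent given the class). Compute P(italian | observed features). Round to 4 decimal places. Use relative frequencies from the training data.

0.6219

portuguese: (22/107) × (10/22) × (17/22) × (16/22) ≈ 0.0525218
italian: (74/107) × (69/74) × (20/74) × (41/74) ≈ 0.0965641
catalan: (11/107) × (4/11) × (5/11) × (4/11) ≈ 0.00617904
P(italian | x) = 0.0965641 / 0.15526494 ≈ 0.6219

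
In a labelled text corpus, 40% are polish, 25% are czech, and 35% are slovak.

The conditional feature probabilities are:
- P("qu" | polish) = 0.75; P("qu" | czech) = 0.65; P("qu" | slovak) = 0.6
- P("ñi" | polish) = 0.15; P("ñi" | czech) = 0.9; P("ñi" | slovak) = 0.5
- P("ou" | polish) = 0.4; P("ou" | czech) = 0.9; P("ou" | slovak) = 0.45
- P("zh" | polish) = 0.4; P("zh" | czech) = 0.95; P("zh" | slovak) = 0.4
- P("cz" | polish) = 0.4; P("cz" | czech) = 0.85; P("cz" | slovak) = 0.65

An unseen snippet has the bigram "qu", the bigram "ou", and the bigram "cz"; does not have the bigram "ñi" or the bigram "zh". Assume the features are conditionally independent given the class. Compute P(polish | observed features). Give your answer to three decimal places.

polish: 0.4 × 0.75 × (1−0.15) × 0.4 × (1−0.4) × 0.4 = 0.02448
czech: 0.25 × 0.65 × (1−0.9) × 0.9 × (1−0.95) × 0.85 = 0.0006215625
slovak: 0.35 × 0.6 × (1−0.5) × 0.45 × (1−0.4) × 0.65 = 0.0184275
P(polish | x) = 0.02448 / 0.0435290625 ≈ 0.562

0.562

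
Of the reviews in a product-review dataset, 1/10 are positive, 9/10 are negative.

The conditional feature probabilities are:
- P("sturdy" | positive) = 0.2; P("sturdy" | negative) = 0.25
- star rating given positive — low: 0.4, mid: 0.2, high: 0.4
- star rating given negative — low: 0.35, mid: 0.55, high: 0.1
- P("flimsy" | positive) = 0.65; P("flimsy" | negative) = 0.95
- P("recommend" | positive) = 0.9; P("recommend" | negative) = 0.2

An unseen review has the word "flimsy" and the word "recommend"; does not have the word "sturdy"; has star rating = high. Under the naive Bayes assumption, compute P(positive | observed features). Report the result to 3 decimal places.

0.593

positive: 0.1 × (1−0.2) × 0.4 × 0.65 × 0.9 = 0.01872
negative: 0.9 × (1−0.25) × 0.1 × 0.95 × 0.2 = 0.012825
P(positive | x) = 0.01872 / 0.031545 ≈ 0.593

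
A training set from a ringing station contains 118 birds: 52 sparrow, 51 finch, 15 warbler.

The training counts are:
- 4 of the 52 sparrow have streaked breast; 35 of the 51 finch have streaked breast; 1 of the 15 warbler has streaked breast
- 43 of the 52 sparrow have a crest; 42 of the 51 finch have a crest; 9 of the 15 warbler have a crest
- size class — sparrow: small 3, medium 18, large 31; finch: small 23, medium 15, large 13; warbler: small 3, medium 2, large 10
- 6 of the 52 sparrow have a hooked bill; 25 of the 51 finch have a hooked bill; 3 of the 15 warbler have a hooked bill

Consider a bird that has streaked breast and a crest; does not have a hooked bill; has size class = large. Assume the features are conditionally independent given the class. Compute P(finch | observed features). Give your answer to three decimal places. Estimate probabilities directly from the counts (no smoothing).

sparrow: (52/118) × (4/52) × (43/52) × (31/52) × (46/52) ≈ 0.0147828
finch: (51/118) × (35/51) × (42/51) × (13/51) × (26/51) ≈ 0.0317425
warbler: (15/118) × (1/15) × (9/15) × (10/15) × (12/15) ≈ 0.00271186
P(finch | x) = 0.0317425 / 0.04923716 ≈ 0.645

0.645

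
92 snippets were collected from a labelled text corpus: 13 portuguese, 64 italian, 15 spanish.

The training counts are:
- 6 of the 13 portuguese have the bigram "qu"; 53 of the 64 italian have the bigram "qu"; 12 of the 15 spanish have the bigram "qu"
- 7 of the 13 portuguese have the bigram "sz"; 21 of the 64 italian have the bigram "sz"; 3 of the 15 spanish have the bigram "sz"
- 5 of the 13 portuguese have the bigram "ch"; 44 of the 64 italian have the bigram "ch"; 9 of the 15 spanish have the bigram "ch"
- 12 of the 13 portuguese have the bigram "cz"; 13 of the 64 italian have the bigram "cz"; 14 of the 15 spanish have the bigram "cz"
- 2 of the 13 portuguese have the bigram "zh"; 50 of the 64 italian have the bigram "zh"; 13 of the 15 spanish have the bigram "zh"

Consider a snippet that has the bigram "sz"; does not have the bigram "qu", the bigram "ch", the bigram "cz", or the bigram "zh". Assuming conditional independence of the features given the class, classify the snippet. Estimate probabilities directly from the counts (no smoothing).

portuguese: (13/92) × (7/13) × (7/13) × (8/13) × (1/13) × (11/13) ≈ 0.00164103
italian: (64/92) × (11/64) × (21/64) × (20/64) × (51/64) × (14/64) ≈ 0.00213714
spanish: (15/92) × (3/15) × (3/15) × (6/15) × (1/15) × (2/15) ≈ 0.0000231884
Highest score → italian.

italian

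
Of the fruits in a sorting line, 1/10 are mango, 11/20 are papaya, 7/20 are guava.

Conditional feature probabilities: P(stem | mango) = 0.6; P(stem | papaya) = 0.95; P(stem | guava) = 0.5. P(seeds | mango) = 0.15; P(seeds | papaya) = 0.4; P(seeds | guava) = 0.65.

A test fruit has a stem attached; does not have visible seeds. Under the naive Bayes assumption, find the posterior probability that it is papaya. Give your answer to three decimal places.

mango: 0.1 × 0.6 × (1−0.15) = 0.051
papaya: 0.55 × 0.95 × (1−0.4) = 0.3135
guava: 0.35 × 0.5 × (1−0.65) = 0.06125
P(papaya | x) = 0.3135 / 0.42575 ≈ 0.736

0.736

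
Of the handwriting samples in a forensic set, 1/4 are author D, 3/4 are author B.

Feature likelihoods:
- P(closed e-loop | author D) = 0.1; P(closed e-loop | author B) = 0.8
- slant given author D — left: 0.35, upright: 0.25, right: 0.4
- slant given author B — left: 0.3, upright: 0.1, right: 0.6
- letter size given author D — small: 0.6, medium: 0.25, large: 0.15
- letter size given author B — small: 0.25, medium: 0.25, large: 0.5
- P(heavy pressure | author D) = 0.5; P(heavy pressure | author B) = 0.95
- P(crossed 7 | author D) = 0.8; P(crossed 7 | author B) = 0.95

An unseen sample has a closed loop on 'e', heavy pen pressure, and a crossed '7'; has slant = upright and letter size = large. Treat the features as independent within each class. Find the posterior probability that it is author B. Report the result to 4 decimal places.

0.9863

author D: 0.25 × 0.1 × 0.25 × 0.15 × 0.5 × 0.8 = 0.000375
author B: 0.75 × 0.8 × 0.1 × 0.5 × 0.95 × 0.95 = 0.027075
P(author B | x) = 0.027075 / 0.02745 ≈ 0.9863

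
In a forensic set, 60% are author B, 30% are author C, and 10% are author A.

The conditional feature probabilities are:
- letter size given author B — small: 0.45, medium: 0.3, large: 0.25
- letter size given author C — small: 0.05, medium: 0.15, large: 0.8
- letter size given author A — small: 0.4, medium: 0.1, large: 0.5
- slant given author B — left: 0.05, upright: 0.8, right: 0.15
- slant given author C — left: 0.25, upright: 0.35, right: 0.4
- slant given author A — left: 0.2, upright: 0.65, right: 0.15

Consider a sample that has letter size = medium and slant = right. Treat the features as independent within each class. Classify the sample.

author B

author B: 0.6 × 0.3 × 0.15 = 0.027
author C: 0.3 × 0.15 × 0.4 = 0.018
author A: 0.1 × 0.1 × 0.15 = 0.0015
Highest score → author B.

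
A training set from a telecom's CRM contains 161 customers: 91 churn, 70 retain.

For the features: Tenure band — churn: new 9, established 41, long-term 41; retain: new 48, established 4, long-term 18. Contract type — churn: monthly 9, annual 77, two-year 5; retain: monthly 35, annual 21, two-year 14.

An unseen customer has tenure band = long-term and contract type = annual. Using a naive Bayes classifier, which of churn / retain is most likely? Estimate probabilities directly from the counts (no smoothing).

churn

churn: (91/161) × (41/91) × (77/91) ≈ 0.21548
retain: (70/161) × (18/70) × (21/70) ≈ 0.0335404
Highest score → churn.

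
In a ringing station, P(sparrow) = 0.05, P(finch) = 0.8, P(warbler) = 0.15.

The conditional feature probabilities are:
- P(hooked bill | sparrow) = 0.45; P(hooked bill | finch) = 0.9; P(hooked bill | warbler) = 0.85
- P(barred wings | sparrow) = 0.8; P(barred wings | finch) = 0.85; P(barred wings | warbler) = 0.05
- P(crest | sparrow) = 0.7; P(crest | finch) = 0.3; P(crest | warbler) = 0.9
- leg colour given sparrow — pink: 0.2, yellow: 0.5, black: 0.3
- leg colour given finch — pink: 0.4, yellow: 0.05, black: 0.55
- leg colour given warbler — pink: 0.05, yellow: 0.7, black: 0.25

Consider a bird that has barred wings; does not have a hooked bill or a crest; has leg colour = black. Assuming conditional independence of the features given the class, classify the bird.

sparrow: 0.05 × (1−0.45) × 0.8 × (1−0.7) × 0.3 = 0.00198
finch: 0.8 × (1−0.9) × 0.85 × (1−0.3) × 0.55 = 0.02618
warbler: 0.15 × (1−0.85) × 0.05 × (1−0.9) × 0.25 = 0.000028125
Highest score → finch.

finch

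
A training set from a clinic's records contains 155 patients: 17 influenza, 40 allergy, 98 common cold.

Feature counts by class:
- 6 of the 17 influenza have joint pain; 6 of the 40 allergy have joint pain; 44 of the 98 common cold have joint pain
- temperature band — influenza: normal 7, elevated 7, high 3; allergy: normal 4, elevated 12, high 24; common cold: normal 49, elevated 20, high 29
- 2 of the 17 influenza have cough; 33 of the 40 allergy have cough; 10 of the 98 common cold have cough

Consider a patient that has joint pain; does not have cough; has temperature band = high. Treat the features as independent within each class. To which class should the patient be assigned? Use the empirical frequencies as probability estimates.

influenza: (17/155) × (6/17) × (3/17) × (15/17) ≈ 0.00602746
allergy: (40/155) × (6/40) × (24/40) × (7/40) ≈ 0.00406452
common cold: (98/155) × (44/98) × (29/98) × (88/98) ≈ 0.0754309
Highest score → common cold.

common cold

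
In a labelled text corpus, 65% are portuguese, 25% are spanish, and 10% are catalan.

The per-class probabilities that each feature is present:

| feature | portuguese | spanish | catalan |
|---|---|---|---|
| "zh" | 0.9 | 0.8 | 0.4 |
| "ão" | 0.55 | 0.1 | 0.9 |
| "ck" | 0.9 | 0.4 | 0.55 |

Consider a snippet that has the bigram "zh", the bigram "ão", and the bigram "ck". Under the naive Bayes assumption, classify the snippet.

portuguese: 0.65 × 0.9 × 0.55 × 0.9 = 0.289575
spanish: 0.25 × 0.8 × 0.1 × 0.4 = 0.008
catalan: 0.1 × 0.4 × 0.9 × 0.55 = 0.0198
Highest score → portuguese.

portuguese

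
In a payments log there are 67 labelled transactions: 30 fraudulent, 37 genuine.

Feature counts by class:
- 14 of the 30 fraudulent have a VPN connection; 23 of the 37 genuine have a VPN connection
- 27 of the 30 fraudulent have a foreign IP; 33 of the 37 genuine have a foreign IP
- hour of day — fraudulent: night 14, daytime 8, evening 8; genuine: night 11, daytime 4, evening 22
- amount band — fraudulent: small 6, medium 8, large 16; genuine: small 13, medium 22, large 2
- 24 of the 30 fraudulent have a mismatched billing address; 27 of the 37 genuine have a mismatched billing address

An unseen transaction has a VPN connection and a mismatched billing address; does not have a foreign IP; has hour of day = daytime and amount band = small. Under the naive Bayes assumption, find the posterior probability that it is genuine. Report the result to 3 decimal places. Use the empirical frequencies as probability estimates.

0.536

fraudulent: (30/67) × (14/30) × (3/30) × (8/30) × (6/30) × (24/30) ≈ 0.000891542
genuine: (37/67) × (23/37) × (4/37) × (4/37) × (13/37) × (27/37) ≈ 0.00102866
P(genuine | x) = 0.00102866 / 0.001920202 ≈ 0.536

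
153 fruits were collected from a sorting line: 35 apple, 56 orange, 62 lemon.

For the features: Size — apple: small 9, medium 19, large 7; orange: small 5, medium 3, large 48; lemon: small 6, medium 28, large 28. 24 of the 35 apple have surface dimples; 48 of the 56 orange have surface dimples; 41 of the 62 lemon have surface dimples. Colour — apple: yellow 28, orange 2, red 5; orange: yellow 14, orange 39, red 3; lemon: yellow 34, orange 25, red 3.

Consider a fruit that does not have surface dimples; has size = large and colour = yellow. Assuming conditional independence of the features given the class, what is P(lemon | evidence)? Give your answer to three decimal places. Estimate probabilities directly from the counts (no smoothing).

0.600

apple: (35/153) × (7/35) × (11/35) × (28/35) ≈ 0.0115033
orange: (56/153) × (48/56) × (8/56) × (14/56) ≈ 0.0112045
lemon: (62/153) × (28/62) × (21/62) × (34/62) ≈ 0.0339924
P(lemon | x) = 0.0339924 / 0.0567002 ≈ 0.600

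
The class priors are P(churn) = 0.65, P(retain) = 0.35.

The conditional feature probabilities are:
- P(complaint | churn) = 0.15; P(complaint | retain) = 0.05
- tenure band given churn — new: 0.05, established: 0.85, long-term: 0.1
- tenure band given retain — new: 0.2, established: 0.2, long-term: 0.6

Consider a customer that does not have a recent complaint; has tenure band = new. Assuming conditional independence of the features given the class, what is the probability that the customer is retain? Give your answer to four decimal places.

0.7065

churn: 0.65 × (1−0.15) × 0.05 = 0.027625
retain: 0.35 × (1−0.05) × 0.2 = 0.0665
P(retain | x) = 0.0665 / 0.094125 ≈ 0.7065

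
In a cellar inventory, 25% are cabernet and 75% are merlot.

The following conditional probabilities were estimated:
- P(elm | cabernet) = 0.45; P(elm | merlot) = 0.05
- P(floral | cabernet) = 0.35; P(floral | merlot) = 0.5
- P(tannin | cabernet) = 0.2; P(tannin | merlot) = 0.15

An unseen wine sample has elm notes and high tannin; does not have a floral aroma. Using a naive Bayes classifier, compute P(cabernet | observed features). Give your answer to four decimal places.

0.8387

cabernet: 0.25 × 0.45 × (1−0.35) × 0.2 = 0.014625
merlot: 0.75 × 0.05 × (1−0.5) × 0.15 = 0.0028125
P(cabernet | x) = 0.014625 / 0.0174375 ≈ 0.8387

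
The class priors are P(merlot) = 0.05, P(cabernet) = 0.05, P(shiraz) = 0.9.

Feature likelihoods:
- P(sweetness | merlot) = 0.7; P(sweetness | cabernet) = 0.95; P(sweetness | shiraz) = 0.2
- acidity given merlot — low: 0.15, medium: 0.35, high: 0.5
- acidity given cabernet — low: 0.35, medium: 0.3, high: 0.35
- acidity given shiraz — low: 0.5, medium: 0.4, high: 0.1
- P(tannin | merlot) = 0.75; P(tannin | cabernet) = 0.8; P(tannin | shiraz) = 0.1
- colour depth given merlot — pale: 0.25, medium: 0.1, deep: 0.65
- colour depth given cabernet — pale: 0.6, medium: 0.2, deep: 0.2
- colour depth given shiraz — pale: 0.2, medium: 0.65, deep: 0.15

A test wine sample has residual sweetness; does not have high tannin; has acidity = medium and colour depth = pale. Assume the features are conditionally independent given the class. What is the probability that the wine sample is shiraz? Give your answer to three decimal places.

0.840

merlot: 0.05 × 0.7 × 0.35 × (1−0.75) × 0.25 = 0.000765625
cabernet: 0.05 × 0.95 × 0.3 × (1−0.8) × 0.6 = 0.00171
shiraz: 0.9 × 0.2 × 0.4 × (1−0.1) × 0.2 = 0.01296
P(shiraz | x) = 0.01296 / 0.015435625 ≈ 0.840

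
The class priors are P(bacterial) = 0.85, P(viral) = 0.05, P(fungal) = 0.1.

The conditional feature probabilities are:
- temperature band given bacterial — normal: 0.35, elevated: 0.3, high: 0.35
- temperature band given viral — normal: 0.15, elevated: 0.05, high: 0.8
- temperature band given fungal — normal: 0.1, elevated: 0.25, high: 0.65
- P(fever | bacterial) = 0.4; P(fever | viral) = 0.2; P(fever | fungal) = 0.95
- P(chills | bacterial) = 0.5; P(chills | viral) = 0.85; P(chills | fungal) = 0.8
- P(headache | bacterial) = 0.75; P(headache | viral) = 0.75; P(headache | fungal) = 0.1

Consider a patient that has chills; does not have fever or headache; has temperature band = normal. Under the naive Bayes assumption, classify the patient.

bacterial: 0.85 × 0.35 × (1−0.4) × 0.5 × (1−0.75) = 0.0223125
viral: 0.05 × 0.15 × (1−0.2) × 0.85 × (1−0.75) = 0.001275
fungal: 0.1 × 0.1 × (1−0.95) × 0.8 × (1−0.1) = 0.00036
Highest score → bacterial.

bacterial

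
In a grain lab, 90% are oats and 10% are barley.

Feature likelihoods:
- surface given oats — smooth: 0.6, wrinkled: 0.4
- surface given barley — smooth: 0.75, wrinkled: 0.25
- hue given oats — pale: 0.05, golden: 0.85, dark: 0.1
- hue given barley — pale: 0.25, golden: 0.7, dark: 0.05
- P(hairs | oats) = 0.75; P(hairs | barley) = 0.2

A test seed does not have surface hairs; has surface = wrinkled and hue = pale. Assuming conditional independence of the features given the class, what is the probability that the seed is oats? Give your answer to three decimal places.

0.474

oats: 0.9 × 0.4 × 0.05 × (1−0.75) = 0.0045
barley: 0.1 × 0.25 × 0.25 × (1−0.2) = 0.005
P(oats | x) = 0.0045 / 0.0095 ≈ 0.474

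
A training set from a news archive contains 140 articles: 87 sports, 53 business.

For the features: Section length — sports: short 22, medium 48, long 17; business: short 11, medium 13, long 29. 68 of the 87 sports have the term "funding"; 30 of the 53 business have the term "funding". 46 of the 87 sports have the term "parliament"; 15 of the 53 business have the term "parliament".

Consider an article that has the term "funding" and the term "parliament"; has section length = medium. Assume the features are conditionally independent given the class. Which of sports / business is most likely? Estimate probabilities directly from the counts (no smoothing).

sports

sports: (87/140) × (48/87) × (68/87) × (46/87) ≈ 0.141691
business: (53/140) × (13/53) × (30/53) × (15/53) ≈ 0.0148757
Highest score → sports.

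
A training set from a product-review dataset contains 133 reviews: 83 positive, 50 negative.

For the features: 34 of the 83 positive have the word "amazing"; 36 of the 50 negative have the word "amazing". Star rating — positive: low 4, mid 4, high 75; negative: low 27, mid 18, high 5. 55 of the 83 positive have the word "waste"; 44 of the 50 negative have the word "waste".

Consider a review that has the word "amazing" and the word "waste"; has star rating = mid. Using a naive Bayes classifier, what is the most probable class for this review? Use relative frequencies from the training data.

positive: (83/133) × (34/83) × (4/83) × (55/83) ≈ 0.00816383
negative: (50/133) × (36/50) × (18/50) × (44/50) ≈ 0.0857504
Highest score → negative.

negative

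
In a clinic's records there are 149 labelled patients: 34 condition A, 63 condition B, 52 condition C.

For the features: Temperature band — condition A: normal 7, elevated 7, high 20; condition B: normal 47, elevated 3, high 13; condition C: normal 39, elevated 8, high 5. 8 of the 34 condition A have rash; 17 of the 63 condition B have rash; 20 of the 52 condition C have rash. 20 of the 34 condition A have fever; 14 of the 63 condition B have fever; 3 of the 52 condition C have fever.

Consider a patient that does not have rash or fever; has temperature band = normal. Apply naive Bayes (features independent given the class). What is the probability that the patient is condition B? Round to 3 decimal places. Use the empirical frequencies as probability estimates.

0.518

condition A: (34/149) × (7/34) × (26/34) × (14/34) ≈ 0.014793
condition B: (63/149) × (47/63) × (46/63) × (49/63) ≈ 0.179137
condition C: (52/149) × (39/52) × (32/52) × (49/52) ≈ 0.151781
P(condition B | x) = 0.179137 / 0.345711 ≈ 0.518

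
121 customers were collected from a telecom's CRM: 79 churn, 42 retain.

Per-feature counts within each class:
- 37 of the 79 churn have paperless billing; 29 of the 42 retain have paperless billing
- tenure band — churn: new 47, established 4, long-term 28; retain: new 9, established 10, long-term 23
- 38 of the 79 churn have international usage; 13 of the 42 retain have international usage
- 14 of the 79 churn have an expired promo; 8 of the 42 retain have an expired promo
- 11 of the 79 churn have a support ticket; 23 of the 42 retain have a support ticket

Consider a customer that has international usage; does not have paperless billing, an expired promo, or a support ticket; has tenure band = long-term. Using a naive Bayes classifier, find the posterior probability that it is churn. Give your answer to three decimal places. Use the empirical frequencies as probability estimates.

churn: (79/121) × (42/79) × (28/79) × (38/79) × (65/79) × (68/79) ≈ 0.0419102
retain: (42/121) × (13/42) × (23/42) × (13/42) × (34/42) × (19/42) ≈ 0.00666906
P(churn | x) = 0.0419102 / 0.04857926 ≈ 0.863

0.863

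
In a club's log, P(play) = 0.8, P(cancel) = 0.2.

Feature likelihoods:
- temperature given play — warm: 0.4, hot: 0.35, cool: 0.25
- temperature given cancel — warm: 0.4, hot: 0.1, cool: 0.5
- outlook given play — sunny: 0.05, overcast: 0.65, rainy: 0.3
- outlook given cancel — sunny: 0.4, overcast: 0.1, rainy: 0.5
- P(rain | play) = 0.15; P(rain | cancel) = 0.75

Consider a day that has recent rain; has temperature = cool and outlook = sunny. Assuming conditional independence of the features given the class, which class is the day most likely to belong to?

cancel

play: 0.8 × 0.25 × 0.05 × 0.15 = 0.0015
cancel: 0.2 × 0.5 × 0.4 × 0.75 = 0.03
Highest score → cancel.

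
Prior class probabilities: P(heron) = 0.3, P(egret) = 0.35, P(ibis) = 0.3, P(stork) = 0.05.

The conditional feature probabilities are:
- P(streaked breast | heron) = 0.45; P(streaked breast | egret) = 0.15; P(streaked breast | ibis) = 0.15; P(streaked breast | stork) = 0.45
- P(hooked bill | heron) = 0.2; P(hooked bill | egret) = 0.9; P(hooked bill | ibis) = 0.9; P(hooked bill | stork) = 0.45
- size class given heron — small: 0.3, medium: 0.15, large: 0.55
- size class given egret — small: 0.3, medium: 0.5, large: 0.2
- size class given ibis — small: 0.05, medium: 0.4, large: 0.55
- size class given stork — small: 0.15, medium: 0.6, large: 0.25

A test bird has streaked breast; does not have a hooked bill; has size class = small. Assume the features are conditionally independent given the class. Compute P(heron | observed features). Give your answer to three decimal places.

0.899

heron: 0.3 × 0.45 × (1−0.2) × 0.3 = 0.0324
egret: 0.35 × 0.15 × (1−0.9) × 0.3 = 0.001575
ibis: 0.3 × 0.15 × (1−0.9) × 0.05 = 0.000225
stork: 0.05 × 0.45 × (1−0.45) × 0.15 = 0.00185625
P(heron | x) = 0.0324 / 0.03605625 ≈ 0.899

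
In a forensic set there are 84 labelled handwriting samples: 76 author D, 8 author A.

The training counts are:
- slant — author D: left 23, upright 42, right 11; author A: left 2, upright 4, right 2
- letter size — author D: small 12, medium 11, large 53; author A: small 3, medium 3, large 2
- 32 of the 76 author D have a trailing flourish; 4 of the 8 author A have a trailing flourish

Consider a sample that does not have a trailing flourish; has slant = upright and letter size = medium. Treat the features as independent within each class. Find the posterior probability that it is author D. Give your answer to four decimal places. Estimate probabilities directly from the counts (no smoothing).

0.8243

author D: (76/84) × (42/76) × (11/76) × (44/76) ≈ 0.0418975
author A: (8/84) × (4/8) × (3/8) × (4/8) ≈ 0.00892857
P(author D | x) = 0.0418975 / 0.05082607 ≈ 0.8243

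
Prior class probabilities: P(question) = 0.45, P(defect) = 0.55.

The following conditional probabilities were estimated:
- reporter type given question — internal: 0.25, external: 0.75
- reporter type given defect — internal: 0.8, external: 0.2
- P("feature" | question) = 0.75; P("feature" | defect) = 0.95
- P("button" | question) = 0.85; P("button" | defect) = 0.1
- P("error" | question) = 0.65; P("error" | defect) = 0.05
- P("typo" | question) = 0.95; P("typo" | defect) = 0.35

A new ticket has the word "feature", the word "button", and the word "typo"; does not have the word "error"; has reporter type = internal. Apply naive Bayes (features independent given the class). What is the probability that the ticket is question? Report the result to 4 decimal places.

question: 0.45 × 0.25 × 0.75 × 0.85 × (1−0.65) × 0.95 = 0.023846484375
defect: 0.55 × 0.8 × 0.95 × 0.1 × (1−0.05) × 0.35 = 0.0138985
P(question | x) = 0.023846484375 / 0.037744984375 ≈ 0.6318

0.6318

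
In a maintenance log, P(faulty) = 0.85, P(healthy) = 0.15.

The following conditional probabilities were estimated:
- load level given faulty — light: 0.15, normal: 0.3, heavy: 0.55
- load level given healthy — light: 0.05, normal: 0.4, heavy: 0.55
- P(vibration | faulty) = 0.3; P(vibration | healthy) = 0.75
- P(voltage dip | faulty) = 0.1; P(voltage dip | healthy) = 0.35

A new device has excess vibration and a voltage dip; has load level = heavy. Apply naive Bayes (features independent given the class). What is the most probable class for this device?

faulty: 0.85 × 0.55 × 0.3 × 0.1 = 0.014025
healthy: 0.15 × 0.55 × 0.75 × 0.35 = 0.02165625
Highest score → healthy.

healthy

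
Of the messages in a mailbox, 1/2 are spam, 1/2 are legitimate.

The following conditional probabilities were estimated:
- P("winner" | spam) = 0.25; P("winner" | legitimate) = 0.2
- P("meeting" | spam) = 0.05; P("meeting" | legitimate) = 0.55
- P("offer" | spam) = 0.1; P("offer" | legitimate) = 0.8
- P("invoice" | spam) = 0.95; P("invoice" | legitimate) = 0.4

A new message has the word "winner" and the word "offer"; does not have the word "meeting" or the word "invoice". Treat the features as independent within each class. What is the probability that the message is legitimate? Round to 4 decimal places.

spam: 0.5 × 0.25 × (1−0.05) × 0.1 × (1−0.95) = 0.00059375
legitimate: 0.5 × 0.2 × (1−0.55) × 0.8 × (1−0.4) = 0.0216
P(legitimate | x) = 0.0216 / 0.02219375 ≈ 0.9732

0.9732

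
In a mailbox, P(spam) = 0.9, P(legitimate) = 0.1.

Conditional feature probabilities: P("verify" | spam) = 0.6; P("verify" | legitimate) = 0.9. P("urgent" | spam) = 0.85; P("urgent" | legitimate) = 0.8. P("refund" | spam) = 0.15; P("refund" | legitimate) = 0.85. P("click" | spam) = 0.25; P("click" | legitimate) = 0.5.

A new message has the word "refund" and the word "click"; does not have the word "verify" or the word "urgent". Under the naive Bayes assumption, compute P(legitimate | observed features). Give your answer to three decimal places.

0.296

spam: 0.9 × (1−0.6) × (1−0.85) × 0.15 × 0.25 = 0.002025
legitimate: 0.1 × (1−0.9) × (1−0.8) × 0.85 × 0.5 = 0.00085
P(legitimate | x) = 0.00085 / 0.002875 ≈ 0.296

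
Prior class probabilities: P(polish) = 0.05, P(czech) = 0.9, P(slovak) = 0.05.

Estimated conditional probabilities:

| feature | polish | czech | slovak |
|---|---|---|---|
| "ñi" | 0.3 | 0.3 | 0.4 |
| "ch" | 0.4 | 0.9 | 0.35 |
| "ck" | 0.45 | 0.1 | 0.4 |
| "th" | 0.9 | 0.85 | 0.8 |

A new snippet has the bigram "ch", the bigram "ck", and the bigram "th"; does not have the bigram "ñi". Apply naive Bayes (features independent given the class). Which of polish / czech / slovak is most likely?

czech

polish: 0.05 × (1−0.3) × 0.4 × 0.45 × 0.9 = 0.00567
czech: 0.9 × (1−0.3) × 0.9 × 0.1 × 0.85 = 0.048195
slovak: 0.05 × (1−0.4) × 0.35 × 0.4 × 0.8 = 0.00336
Highest score → czech.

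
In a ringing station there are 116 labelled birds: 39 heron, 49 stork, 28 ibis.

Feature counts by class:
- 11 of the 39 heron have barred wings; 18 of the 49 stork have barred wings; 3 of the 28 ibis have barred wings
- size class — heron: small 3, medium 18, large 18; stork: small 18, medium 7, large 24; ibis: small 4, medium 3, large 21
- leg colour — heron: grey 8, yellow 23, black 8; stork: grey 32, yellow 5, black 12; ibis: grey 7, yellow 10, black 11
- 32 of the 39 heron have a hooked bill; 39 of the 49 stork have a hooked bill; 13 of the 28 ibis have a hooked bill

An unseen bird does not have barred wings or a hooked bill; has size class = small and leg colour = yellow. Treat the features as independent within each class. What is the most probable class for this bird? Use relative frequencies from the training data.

heron: (39/116) × (28/39) × (3/39) × (23/39) × (7/39) ≈ 0.00196541
stork: (49/116) × (31/49) × (18/49) × (5/49) × (10/49) ≈ 0.00204436
ibis: (28/116) × (25/28) × (4/28) × (10/28) × (15/28) ≈ 0.0058906
Highest score → ibis.

ibis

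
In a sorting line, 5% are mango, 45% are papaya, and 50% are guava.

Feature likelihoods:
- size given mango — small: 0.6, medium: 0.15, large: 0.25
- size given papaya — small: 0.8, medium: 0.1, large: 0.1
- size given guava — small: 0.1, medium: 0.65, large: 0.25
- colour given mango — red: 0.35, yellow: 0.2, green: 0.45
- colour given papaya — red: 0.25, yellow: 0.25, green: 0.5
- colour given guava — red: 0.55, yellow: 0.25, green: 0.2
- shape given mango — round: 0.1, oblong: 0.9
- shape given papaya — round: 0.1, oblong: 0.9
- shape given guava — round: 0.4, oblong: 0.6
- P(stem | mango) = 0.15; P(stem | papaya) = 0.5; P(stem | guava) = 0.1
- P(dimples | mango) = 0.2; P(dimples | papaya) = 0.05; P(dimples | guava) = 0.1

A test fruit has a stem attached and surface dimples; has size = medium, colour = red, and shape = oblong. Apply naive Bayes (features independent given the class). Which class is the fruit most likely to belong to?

mango: 0.05 × 0.15 × 0.35 × 0.9 × 0.15 × 0.2 = 0.000070875
papaya: 0.45 × 0.1 × 0.25 × 0.9 × 0.5 × 0.05 = 0.000253125
guava: 0.5 × 0.65 × 0.55 × 0.6 × 0.1 × 0.1 = 0.0010725
Highest score → guava.

guava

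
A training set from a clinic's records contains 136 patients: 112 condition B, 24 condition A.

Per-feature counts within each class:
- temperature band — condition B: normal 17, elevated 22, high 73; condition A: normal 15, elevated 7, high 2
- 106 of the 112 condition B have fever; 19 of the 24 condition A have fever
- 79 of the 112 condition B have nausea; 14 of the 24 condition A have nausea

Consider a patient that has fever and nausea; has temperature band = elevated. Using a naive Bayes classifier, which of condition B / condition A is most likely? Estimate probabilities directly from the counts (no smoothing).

condition B

condition B: (112/136) × (22/112) × (106/112) × (79/112) ≈ 0.107989
condition A: (24/136) × (7/24) × (19/24) × (14/24) ≈ 0.0237694
Highest score → condition B.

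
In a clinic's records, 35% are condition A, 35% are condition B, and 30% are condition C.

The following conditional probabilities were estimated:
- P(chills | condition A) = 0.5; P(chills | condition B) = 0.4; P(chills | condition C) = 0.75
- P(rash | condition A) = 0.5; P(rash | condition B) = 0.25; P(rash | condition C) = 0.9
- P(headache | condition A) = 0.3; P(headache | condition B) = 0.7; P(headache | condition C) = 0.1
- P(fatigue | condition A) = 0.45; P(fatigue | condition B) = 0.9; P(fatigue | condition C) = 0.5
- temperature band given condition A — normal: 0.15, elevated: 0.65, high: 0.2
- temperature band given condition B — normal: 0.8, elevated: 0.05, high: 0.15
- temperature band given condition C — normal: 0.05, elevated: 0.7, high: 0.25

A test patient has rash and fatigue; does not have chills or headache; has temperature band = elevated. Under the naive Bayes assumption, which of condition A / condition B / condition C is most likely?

condition C

condition A: 0.35 × (1−0.5) × 0.5 × (1−0.3) × 0.45 × 0.65 = 0.017915625
condition B: 0.35 × (1−0.4) × 0.25 × (1−0.7) × 0.9 × 0.05 = 0.00070875
condition C: 0.3 × (1−0.75) × 0.9 × (1−0.1) × 0.5 × 0.7 = 0.0212625
Highest score → condition C.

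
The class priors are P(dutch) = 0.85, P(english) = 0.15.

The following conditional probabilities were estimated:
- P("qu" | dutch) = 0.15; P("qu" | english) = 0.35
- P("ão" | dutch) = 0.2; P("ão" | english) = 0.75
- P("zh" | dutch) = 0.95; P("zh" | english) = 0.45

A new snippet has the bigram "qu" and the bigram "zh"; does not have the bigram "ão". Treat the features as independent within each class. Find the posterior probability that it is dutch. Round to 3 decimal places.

dutch: 0.85 × 0.15 × (1−0.2) × 0.95 = 0.0969
english: 0.15 × 0.35 × (1−0.75) × 0.45 = 0.00590625
P(dutch | x) = 0.0969 / 0.10280625 ≈ 0.943

0.943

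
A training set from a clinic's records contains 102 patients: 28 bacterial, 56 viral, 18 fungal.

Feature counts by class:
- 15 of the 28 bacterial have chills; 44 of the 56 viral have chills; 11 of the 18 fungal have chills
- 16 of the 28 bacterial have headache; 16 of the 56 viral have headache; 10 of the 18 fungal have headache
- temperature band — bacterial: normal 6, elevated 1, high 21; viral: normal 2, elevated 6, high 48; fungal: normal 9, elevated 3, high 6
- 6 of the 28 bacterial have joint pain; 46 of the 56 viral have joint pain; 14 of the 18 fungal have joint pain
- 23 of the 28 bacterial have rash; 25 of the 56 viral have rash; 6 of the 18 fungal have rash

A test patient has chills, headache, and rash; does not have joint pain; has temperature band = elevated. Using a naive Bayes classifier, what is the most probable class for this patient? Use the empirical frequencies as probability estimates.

bacterial: (28/102) × (15/28) × (16/28) × (1/28) × (22/28) × (23/28) ≈ 0.001937
viral: (56/102) × (44/56) × (16/56) × (6/56) × (10/56) × (25/56) ≈ 0.00105272
fungal: (18/102) × (11/18) × (10/18) × (3/18) × (4/18) × (6/18) ≈ 0.000739665
Highest score → bacterial.

bacterial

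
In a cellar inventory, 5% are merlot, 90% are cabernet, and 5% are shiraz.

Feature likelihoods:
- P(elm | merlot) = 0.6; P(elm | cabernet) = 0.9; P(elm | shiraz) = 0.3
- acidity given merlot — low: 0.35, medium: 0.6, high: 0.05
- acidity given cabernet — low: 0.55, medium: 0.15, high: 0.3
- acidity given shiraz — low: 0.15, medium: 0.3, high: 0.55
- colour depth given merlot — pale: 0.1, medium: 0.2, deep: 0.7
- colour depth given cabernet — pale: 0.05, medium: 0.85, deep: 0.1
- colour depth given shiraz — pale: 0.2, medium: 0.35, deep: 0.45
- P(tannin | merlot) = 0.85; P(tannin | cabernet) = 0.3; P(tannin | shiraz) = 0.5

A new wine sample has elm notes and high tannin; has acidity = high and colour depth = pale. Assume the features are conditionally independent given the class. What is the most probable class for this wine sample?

cabernet

merlot: 0.05 × 0.6 × 0.05 × 0.1 × 0.85 = 0.0001275
cabernet: 0.9 × 0.9 × 0.3 × 0.05 × 0.3 = 0.003645
shiraz: 0.05 × 0.3 × 0.55 × 0.2 × 0.5 = 0.000825
Highest score → cabernet.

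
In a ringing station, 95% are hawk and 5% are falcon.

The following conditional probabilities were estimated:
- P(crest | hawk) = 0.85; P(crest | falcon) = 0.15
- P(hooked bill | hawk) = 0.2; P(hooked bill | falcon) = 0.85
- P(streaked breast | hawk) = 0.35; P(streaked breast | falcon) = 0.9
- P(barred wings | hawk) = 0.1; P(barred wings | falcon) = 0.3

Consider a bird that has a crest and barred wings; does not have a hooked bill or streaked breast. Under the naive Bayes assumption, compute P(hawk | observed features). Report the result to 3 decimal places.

0.999

hawk: 0.95 × 0.85 × (1−0.2) × (1−0.35) × 0.1 = 0.04199
falcon: 0.05 × 0.15 × (1−0.85) × (1−0.9) × 0.3 = 0.00003375
P(hawk | x) = 0.04199 / 0.04202375 ≈ 0.999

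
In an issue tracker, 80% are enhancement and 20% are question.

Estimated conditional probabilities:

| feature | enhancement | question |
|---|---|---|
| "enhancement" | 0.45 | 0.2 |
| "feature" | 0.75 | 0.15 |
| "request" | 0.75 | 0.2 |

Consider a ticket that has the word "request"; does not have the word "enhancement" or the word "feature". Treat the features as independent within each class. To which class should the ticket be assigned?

enhancement: 0.8 × (1−0.45) × (1−0.75) × 0.75 = 0.0825
question: 0.2 × (1−0.2) × (1−0.15) × 0.2 = 0.0272
Highest score → enhancement.

enhancement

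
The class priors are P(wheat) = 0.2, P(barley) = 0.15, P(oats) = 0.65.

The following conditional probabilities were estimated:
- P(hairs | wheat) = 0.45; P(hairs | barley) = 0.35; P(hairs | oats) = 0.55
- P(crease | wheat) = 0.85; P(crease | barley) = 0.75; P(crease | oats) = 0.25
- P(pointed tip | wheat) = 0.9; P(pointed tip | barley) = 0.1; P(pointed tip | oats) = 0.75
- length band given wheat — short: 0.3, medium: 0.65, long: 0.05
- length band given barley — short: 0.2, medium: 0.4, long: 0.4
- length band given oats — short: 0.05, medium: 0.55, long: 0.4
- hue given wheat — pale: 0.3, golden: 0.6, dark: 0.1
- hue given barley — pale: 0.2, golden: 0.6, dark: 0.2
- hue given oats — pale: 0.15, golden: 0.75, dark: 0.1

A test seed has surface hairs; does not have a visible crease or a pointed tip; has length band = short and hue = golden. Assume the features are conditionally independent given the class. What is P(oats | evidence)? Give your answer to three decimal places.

0.602

wheat: 0.2 × 0.45 × (1−0.85) × (1−0.9) × 0.3 × 0.6 = 0.000243
barley: 0.15 × 0.35 × (1−0.75) × (1−0.1) × 0.2 × 0.6 = 0.0014175
oats: 0.65 × 0.55 × (1−0.25) × (1−0.75) × 0.05 × 0.75 = 0.002513671875
P(oats | x) = 0.002513671875 / 0.004174171875 ≈ 0.602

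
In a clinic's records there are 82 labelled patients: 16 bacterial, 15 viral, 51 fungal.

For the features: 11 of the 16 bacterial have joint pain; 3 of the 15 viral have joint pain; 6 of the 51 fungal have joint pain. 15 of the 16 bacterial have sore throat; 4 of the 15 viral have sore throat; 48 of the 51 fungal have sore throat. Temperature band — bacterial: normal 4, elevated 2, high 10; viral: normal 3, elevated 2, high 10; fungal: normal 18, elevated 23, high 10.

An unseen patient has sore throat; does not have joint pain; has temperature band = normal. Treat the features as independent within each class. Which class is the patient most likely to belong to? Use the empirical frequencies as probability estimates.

fungal

bacterial: (16/82) × (5/16) × (15/16) × (4/16) ≈ 0.0142912
viral: (15/82) × (12/15) × (4/15) × (3/15) ≈ 0.00780488
fungal: (51/82) × (45/51) × (48/51) × (18/51) ≈ 0.182294
Highest score → fungal.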